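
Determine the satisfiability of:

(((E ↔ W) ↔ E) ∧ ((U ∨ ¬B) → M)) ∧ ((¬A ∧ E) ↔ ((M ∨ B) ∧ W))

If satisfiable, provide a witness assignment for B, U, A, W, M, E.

B: True, U: True, A: False, W: True, M: True, E: True

  ((E ↔ W) ↔ E) ∧ ((U ∨ ¬B) → M) = True
    (E ↔ W) ↔ E = True
      E ↔ W = True
    (U ∨ ¬B) → M = True
      U ∨ ¬B = True
        ¬B = False
  (¬A ∧ E) ↔ ((M ∨ B) ∧ W) = True
    ¬A ∧ E = True
      ¬A = True
    (M ∨ B) ∧ W = True
      M ∨ B = True
Both conjuncts True, so the formula holds.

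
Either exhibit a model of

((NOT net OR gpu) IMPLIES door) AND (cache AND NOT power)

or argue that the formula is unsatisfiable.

cache=T; gpu=T; net=T; door=T; power=F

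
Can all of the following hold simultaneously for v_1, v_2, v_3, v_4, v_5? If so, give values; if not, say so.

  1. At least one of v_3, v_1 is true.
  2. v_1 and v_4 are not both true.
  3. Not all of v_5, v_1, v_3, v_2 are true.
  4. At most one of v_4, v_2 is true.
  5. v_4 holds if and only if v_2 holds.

v_1 = True, v_2 = False, v_3 = True, v_4 = False, v_5 = True

  (1) {v_3, v_1}: 2 true — at least one ✓
  (2) v_1=T, v_4=F — not both ✓
  (3) {v_5, v_1, v_3, v_2}: 3/4 true — not all ✓
  (4) {v_4, v_2}: 0 true — at most one ✓
  (5) v_4=F, v_2=F — same ✓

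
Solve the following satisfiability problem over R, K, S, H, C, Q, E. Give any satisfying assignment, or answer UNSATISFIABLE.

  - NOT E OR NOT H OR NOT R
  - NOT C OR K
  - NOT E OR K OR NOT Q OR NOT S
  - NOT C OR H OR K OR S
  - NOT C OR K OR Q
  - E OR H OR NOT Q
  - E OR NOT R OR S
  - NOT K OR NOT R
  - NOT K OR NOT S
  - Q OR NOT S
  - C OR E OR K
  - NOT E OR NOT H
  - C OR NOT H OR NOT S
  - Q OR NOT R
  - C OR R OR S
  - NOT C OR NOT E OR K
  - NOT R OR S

R = False, K = True, S = False, H = False, C = True, Q = False, E = True

Set R = False.
Set K = True.
  then (NOT K OR NOT S) forces S = False.
  then (C OR R OR S) forces C = True.
Set H = False.
Set Q = False.
Set E = True.
All clauses satisfied.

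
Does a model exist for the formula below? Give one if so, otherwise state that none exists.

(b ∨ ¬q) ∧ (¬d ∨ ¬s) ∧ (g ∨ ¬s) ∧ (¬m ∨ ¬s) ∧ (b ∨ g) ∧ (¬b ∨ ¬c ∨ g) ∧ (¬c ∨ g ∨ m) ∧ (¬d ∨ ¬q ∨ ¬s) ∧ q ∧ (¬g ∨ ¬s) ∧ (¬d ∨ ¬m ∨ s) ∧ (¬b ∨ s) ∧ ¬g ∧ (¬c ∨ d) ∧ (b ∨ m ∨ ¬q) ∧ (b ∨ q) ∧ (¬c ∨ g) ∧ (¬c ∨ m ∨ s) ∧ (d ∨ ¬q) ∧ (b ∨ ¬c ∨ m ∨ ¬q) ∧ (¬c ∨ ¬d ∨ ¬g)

Case g = True:
  Clause (¬g) is falsified — contradiction.
Case g = False:
  (g ∨ ¬s) forces s = False.
  (b ∨ g) forces b = True.
  Clause (¬b ∨ s) is falsified — contradiction.
Both cases fail, so the formula is unsatisfiable.

Unsatisfiable — no assignment works.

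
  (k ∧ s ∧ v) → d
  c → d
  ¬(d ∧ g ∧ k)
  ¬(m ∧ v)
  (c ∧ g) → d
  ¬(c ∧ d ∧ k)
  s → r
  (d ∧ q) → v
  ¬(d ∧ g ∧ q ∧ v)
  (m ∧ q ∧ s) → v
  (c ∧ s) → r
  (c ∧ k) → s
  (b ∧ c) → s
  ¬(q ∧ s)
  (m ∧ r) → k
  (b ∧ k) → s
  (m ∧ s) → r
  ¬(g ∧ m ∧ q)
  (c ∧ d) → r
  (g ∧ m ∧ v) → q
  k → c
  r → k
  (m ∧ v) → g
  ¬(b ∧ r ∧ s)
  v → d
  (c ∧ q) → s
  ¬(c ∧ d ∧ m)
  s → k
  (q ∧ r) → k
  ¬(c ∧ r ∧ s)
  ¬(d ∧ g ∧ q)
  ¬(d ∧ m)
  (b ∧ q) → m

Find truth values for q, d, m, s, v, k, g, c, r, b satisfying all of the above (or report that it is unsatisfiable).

q: False, d: True, m: False, s: False, v: True, k: False, g: True, c: False, r: False, b: False

Set q = False.
Set d = True.
  then (¬d ∨ ¬m) forces m = False.
Try s = True:
  (k ∨ ¬s) forces k = True.
  (¬c ∨ ¬d ∨ ¬k) forces c = False.
  clause (c ∨ ¬k) is falsified — backtrack.
So s = False.
Set v = True.
Set k = False.
  then (k ∨ ¬r) forces r = False.
  then (¬c ∨ ¬d ∨ r) forces c = False.
Set g = True.
Set b = False.
All clauses satisfied.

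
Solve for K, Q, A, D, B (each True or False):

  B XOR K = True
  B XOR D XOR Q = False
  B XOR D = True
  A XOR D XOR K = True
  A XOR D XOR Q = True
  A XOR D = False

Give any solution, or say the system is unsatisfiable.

K = True, Q = True, A = True, D = True, B = False

B XOR K = F XOR T = True ✓
B XOR D XOR Q = F XOR T XOR T = False ✓
B XOR D = F XOR T = True ✓
A XOR D XOR K = T XOR T XOR T = True ✓
A XOR D XOR Q = T XOR T XOR T = True ✓
A XOR D = T XOR T = False ✓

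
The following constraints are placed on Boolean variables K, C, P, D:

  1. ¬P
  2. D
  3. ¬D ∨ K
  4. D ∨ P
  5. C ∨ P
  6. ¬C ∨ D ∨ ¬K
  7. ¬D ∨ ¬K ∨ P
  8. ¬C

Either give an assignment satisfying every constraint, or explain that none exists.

UNSATISFIABLE

Case C = True:
  Clause (¬C) is falsified — contradiction.
Case C = False:
  (¬P) forces P = False.
  Clause (C ∨ P) is falsified — contradiction.
Both cases fail, so the formula is unsatisfiable.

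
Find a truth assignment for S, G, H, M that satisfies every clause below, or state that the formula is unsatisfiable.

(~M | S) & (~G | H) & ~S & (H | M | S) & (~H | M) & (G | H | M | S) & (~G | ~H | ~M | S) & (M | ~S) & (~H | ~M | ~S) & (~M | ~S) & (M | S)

Case S = True:
  Clause (~S) is falsified — contradiction.
Case S = False:
  (~M | S) forces M = False.
  Clause (M | S) is falsified — contradiction.
Both cases fail, so the formula is unsatisfiable.

No satisfying assignment exists.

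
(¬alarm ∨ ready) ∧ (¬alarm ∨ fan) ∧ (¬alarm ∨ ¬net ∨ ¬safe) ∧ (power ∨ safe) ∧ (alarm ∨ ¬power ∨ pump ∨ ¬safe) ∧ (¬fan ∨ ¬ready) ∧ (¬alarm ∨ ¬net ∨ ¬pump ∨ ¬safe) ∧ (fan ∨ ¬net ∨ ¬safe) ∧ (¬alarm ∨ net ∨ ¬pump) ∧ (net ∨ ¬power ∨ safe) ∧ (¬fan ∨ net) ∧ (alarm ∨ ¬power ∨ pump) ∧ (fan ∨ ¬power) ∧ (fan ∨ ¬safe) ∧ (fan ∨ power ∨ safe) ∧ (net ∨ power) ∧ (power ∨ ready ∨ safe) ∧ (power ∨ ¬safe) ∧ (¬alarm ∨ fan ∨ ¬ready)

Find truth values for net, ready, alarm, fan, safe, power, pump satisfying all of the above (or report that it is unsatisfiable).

net = True, ready = False, alarm = False, fan = True, safe = True, power = True, pump = True

Try net = False:
  (¬fan ∨ net) forces fan = False.
  (¬alarm ∨ fan) forces alarm = False.
  (fan ∨ ¬power) forces power = False.
  clause (net ∨ power) is falsified — backtrack.
So net = True.
Try ready = True:
  (¬fan ∨ ¬ready) forces fan = False.
  (¬alarm ∨ fan) forces alarm = False.
  (fan ∨ ¬net ∨ ¬safe) forces safe = False.
  (power ∨ safe) forces power = True.
  clause (fan ∨ ¬power) is falsified — backtrack.
So ready = False.
  then (¬alarm ∨ ready) forces alarm = False.
Try fan = False:
  (fan ∨ ¬net ∨ ¬safe) forces safe = False.
  (power ∨ safe) forces power = True.
  clause (fan ∨ ¬power) is falsified — backtrack.
So fan = True.
Set safe = True.
  then (power ∨ ¬safe) forces power = True.
  then (alarm ∨ ¬power ∨ pump ∨ ¬safe) forces pump = True.
All clauses satisfied.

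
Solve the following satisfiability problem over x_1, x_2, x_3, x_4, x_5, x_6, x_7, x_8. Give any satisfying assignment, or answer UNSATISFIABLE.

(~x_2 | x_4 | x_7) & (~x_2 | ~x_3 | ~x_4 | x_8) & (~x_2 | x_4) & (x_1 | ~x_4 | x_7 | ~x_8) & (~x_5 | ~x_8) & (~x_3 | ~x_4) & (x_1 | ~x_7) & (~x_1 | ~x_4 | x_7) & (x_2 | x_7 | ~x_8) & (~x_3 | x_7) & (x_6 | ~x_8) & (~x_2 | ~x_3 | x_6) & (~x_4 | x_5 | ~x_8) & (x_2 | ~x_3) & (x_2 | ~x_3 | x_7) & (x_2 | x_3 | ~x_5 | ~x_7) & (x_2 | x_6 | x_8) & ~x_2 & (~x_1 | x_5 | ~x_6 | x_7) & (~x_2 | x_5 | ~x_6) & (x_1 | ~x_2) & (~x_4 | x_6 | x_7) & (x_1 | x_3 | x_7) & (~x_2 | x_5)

x_1: True, x_2: False, x_3: False, x_4: False, x_5: False, x_6: True, x_7: True, x_8: True

Unit clause (~x_2) forces x_2 = False.
In (x_2 | ~x_3) only ~x_3 is left, so x_3 = False.
Try x_1 = False:
  (x_1 | ~x_7) forces x_7 = False.
  clause (x_1 | x_3 | x_7) is falsified — backtrack.
So x_1 = True.
Set x_4 = False.
Set x_5 = False.
Set x_6 = True.
  then (~x_1 | x_5 | ~x_6 | x_7) forces x_7 = True.
Set x_8 = True.
All clauses satisfied.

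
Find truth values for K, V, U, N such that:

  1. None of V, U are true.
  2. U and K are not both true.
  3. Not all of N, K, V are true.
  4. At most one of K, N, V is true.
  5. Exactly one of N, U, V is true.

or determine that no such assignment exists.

K = False, V = False, U = False, N = True

  (1) {V, U}: 0 true — none ✓
  (2) U=F, K=F — not both ✓
  (3) {N, K, V}: 1/3 true — not all ✓
  (4) {K, N, V}: 1 true — at most one ✓
  (5) {N, U, V}: 1 true — exactly one ✓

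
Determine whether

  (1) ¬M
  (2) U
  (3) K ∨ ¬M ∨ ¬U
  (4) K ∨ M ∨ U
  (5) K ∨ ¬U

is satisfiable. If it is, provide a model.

K: True; M: False; U: True

Unit clause (¬M) forces M = False.
Unit clause (U) forces U = True.
In (K ∨ ¬U) only K is left, so K = True.
All clauses satisfied.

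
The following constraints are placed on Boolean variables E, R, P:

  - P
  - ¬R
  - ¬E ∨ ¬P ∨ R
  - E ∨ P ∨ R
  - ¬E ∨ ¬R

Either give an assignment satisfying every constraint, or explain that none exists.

E = False; R = False; P = True

Unit clause (P) forces P = True.
Unit clause (¬R) forces R = False.
In (¬E ∨ ¬P ∨ R) only ¬E is left, so E = False.
Check each clause:
  (P): P holds.
  (¬R): ¬R holds.
  (¬E ∨ ¬P ∨ R): ¬E holds.
  (E ∨ P ∨ R): P holds.
  (¬E ∨ ¬R): ¬E holds.
All clauses satisfied.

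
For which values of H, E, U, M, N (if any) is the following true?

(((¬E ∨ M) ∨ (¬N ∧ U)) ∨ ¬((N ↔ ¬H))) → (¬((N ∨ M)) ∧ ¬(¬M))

H: False, E: True, U: True, M: False, N: True

  (((¬E ∨ M) ∨ (¬N ∧ U)) ∨ ¬((N ↔ ¬H))) → (¬((N ∨ M)) ∧ ¬(¬M)) = True
    ((¬E ∨ M) ∨ (¬N ∧ U)) ∨ ¬((N ↔ ¬H)) = False
      (¬E ∨ M) ∨ (¬N ∧ U) = False
        ¬E ∨ M = False
          ¬E = False
        ¬N ∧ U = False
          ¬N = False
      ¬((N ↔ ¬H)) = False
        N ↔ ¬H = True
          ¬H = True
    ¬((N ∨ M)) ∧ ¬(¬M) = False
      ¬((N ∨ M)) = False
        N ∨ M = True
      ¬(¬M) = False
        ¬M = True
The formula evaluates to True.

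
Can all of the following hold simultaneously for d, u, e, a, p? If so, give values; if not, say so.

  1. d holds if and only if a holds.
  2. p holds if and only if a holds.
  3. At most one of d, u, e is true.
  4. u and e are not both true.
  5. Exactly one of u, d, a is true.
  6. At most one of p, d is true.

d=F, u=T, e=F, a=F, p=F

  (1) d=F, a=F — same ✓
  (2) p=F, a=F — same ✓
  (3) {d, u, e}: 1 true — at most one ✓
  (4) u=T, e=F — not both ✓
  (5) {u, d, a}: 1 true — exactly one ✓
  (6) {p, d}: 0 true — at most one ✓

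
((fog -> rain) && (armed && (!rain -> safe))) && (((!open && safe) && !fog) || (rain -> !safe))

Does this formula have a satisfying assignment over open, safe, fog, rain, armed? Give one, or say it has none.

open = True, safe = True, fog = False, rain = False, armed = True

  (fog -> rain) && (armed && (!rain -> safe)) = True
    fog -> rain = True
    armed && (!rain -> safe) = True
      !rain -> safe = True
        !rain = True
  ((!open && safe) && !fog) || (rain -> !safe) = True
    (!open && safe) && !fog = False
      !open && safe = False
        !open = False
      !fog = True
    rain -> !safe = True
      !safe = False
Both conjuncts True, so the formula holds.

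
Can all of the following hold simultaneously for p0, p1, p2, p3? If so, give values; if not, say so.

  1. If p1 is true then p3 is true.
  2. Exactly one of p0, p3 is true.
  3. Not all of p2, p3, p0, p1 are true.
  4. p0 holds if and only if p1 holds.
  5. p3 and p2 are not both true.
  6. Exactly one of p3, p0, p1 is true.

p0 = False, p1 = False, p2 = False, p3 = True

  (1) p1=F ⇒ p3: vacuous ✓
  (2) {p0, p3}: 1 true — exactly one ✓
  (3) {p2, p3, p0, p1}: 1/4 true — not all ✓
  (4) p0=F, p1=F — same ✓
  (5) p3=T, p2=F — not both ✓
  (6) {p3, p0, p1}: 1 true — exactly one ✓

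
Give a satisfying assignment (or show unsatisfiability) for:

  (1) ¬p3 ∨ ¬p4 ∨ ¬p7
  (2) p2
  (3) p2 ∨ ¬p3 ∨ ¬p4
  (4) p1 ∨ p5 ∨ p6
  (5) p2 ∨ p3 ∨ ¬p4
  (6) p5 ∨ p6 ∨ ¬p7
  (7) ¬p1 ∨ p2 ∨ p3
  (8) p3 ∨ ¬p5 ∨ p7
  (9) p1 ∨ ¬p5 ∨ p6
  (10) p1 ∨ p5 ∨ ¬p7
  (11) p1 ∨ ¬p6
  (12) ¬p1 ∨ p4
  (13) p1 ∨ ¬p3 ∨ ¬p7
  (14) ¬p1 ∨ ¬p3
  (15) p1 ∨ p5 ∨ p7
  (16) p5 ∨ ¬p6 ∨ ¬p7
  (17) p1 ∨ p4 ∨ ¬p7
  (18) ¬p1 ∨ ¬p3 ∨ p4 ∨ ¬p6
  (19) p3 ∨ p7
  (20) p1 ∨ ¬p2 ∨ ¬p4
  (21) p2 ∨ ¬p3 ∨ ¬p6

Unit clause (p2) forces p2 = True.
Set p1 = True.
  then (¬p1 ∨ p4) forces p4 = True.
  then (¬p1 ∨ ¬p3) forces p3 = False.
  then (p3 ∨ p7) forces p7 = True.
Try p5 = False:
  (p5 ∨ p6 ∨ ¬p7) forces p6 = True.
  clause (p5 ∨ ¬p6 ∨ ¬p7) is falsified — backtrack.
So p5 = True.
Set p6 = True.
All clauses satisfied.

p1=T; p2=T; p3=F; p4=T; p5=T; p6=T; p7=T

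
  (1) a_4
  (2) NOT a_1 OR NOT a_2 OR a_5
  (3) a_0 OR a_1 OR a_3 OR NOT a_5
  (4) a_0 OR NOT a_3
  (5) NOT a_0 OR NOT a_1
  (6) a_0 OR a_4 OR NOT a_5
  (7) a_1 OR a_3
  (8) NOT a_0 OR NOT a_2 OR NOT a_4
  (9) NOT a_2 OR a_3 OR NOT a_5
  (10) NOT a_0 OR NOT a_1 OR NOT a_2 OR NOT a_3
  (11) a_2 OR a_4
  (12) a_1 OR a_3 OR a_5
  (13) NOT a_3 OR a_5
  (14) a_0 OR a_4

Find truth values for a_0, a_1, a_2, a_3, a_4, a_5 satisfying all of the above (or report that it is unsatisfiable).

a_0: False, a_1: True, a_2: False, a_3: False, a_4: True, a_5: False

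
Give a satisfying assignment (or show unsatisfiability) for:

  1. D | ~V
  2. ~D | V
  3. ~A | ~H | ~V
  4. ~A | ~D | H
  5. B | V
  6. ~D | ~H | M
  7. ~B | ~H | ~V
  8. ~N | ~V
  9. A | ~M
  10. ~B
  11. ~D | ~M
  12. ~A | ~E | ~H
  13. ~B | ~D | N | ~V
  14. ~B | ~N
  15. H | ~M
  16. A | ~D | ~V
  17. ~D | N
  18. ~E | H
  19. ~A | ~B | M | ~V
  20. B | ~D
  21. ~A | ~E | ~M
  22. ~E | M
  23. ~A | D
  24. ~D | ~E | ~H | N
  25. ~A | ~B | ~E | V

No satisfying assignment exists.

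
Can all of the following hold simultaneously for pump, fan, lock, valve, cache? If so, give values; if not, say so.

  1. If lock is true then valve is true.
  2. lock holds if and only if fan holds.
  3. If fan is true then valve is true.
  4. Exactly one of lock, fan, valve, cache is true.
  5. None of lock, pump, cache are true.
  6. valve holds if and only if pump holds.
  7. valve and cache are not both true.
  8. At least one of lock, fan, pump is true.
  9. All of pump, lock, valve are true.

Case pump = True:
  Constraint (5) is violated (pump=T) — contradiction.
Case pump = False:
  Constraint (9) is violated (pump=F) — contradiction.
Both cases fail — unsatisfiable.

The formula is unsatisfiable.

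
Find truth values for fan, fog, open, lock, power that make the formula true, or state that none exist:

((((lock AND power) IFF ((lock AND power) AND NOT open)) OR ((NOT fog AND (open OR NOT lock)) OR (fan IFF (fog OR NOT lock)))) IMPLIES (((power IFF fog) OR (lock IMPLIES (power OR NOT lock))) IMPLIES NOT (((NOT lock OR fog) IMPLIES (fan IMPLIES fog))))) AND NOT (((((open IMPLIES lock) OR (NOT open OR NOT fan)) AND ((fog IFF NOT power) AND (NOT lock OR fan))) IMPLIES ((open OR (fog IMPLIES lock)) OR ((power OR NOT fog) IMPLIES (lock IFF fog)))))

No satisfying assignment exists.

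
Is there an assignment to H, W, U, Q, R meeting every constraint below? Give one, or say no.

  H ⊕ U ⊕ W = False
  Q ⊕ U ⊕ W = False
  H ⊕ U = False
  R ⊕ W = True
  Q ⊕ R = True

H = False, W = False, U = False, Q = False, R = True

H ⊕ U ⊕ W = F ⊕ F ⊕ F = False ✓
Q ⊕ U ⊕ W = F ⊕ F ⊕ F = False ✓
H ⊕ U = F ⊕ F = False ✓
R ⊕ W = T ⊕ F = True ✓
Q ⊕ R = F ⊕ T = True ✓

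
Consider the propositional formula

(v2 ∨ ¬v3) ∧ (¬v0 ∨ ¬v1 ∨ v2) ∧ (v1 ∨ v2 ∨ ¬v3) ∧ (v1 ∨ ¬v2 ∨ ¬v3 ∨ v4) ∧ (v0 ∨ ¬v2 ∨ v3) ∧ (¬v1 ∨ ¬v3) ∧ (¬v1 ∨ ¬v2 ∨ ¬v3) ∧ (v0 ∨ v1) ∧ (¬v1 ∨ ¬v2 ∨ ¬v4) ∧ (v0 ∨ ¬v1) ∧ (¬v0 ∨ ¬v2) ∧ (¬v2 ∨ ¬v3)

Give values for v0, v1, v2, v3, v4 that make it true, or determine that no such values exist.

v0: True; v1: False; v2: False; v3: False; v4: False

Try v0 = False:
  (v0 ∨ v1) forces v1 = True.
  clause (v0 ∨ ¬v1) is falsified — backtrack.
So v0 = True.
  then (¬v0 ∨ ¬v2) forces v2 = False.
  then (v2 ∨ ¬v3) forces v3 = False.
  then (¬v0 ∨ ¬v1 ∨ v2) forces v1 = False.
Set v4 = False.
All clauses satisfied.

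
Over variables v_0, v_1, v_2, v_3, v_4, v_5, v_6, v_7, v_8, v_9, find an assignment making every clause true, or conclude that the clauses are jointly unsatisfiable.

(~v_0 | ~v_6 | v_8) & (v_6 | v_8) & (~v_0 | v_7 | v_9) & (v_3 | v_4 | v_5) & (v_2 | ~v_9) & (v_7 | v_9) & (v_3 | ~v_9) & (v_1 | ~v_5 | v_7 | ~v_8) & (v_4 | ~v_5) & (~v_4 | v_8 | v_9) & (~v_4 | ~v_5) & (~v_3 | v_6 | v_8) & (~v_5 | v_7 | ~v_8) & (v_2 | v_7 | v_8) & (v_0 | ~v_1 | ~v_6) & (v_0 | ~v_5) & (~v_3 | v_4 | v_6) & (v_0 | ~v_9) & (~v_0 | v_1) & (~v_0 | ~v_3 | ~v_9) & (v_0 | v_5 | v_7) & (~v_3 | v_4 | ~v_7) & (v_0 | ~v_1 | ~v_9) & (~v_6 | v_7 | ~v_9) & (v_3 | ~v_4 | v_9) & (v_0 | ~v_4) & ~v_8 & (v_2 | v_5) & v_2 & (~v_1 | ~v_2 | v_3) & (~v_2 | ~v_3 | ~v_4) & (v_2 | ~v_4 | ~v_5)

Case v_0 = True:
  (~v_0 | v_1) forces v_1 = True.
  (~v_8) forces v_8 = False.
  (~v_0 | ~v_6 | v_8) forces v_6 = False.
  Clause (v_6 | v_8) is falsified — contradiction.
Case v_0 = False:
  (v_0 | ~v_5) forces v_5 = False.
  (v_0 | ~v_9) forces v_9 = False.
  (v_7 | v_9) forces v_7 = True.
  (v_0 | ~v_4) forces v_4 = False.
  (v_3 | v_4 | v_5) forces v_3 = True.
  Clause (~v_3 | v_4 | ~v_7) is falsified — contradiction.
Both cases fail, so the formula is unsatisfiable.

Unsatisfiable — no assignment works.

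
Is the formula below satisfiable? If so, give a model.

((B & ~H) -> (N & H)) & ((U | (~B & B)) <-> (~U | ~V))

N=F; H=F; U=T; V=F; B=F

  (B & ~H) -> (N & H) = True
    B & ~H = False
      ~H = True
    N & H = False
  (U | (~B & B)) <-> (~U | ~V) = True
    U | (~B & B) = True
      ~B & B = False
        ~B = True
    ~U | ~V = True
      ~U = False
      ~V = True
Both conjuncts True, so the formula holds.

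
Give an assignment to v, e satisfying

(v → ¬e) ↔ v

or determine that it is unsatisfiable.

v: True; e: False

  (v → ¬e) ↔ v = True
    v → ¬e = True
      ¬e = True
The formula evaluates to True.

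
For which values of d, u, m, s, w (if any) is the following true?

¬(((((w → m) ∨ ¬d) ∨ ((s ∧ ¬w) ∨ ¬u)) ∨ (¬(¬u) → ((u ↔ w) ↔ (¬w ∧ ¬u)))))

d = True; u = True; m = False; s = True; w = True

  ¬(((((w → m) ∨ ¬d) ∨ ((s ∧ ¬w) ∨ ¬u)) ∨ (¬(¬u) → ((u ↔ w) ↔ (¬w ∧ ¬u))))) = True
    (((w → m) ∨ ¬d) ∨ ((s ∧ ¬w) ∨ ¬u)) ∨ (¬(¬u) → ((u ↔ w) ↔ (¬w ∧ ¬u))) = False
      ((w → m) ∨ ¬d) ∨ ((s ∧ ¬w) ∨ ¬u) = False
        (w → m) ∨ ¬d = False
          w → m = False
          ¬d = False
        (s ∧ ¬w) ∨ ¬u = False
          s ∧ ¬w = False
            ¬w = False
          ¬u = False
      ¬(¬u) → ((u ↔ w) ↔ (¬w ∧ ¬u)) = False
        ¬(¬u) = True
          ¬u = False
        (u ↔ w) ↔ (¬w ∧ ¬u) = False
          u ↔ w = True
          ¬w ∧ ¬u = False
            ¬w = False
            ¬u = False
The formula evaluates to True.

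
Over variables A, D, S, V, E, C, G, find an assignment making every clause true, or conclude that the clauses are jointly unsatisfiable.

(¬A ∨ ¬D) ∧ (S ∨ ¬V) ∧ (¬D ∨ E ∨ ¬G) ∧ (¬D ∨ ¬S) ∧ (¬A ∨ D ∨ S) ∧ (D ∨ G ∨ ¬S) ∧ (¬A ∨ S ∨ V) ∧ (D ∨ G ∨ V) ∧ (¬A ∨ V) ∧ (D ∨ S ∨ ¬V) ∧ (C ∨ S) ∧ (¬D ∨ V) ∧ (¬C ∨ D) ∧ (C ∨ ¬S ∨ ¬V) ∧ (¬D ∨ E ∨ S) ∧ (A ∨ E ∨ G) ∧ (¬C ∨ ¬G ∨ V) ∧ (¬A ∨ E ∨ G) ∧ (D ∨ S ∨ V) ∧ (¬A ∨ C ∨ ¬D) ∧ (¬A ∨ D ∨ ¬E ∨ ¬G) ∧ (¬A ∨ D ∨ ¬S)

Try A = True:
  (¬A ∨ ¬D) forces D = False.
  (¬A ∨ D ∨ S) forces S = True.
  clause (¬A ∨ D ∨ ¬S) is falsified — backtrack.
So A = False.
Set D = False.
  then (¬C ∨ D) forces C = False.
  then (C ∨ S) forces S = True.
  then (C ∨ ¬S ∨ ¬V) forces V = False.
  then (D ∨ G ∨ ¬S) forces G = True.
Set E = True.
All clauses satisfied.

A=F, D=F, S=T, V=F, E=T, C=F, G=T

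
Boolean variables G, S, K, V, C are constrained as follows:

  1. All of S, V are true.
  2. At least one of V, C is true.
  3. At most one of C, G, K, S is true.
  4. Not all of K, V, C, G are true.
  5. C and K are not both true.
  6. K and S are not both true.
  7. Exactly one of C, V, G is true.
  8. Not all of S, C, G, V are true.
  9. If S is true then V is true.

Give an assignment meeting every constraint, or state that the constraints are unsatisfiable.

G = False; S = True; K = False; V = True; C = False

  (1) {S, V}: all 2 true ✓
  (2) {V, C}: 1 true — at least one ✓
  (3) {C, G, K, S}: 1 true — at most one ✓
  (4) {K, V, C, G}: 1/4 true — not all ✓
  (5) C=F, K=F — not both ✓
  (6) K=F, S=T — not both ✓
  (7) {C, V, G}: 1 true — exactly one ✓
  (8) {S, C, G, V}: 2/4 true — not all ✓
  (9) S=T ⇒ V: T ✓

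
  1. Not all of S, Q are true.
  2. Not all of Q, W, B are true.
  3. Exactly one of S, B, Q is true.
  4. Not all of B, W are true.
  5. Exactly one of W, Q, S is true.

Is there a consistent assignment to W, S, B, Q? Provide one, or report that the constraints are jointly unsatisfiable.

W=F, S=F, B=F, Q=T

  (1) {S, Q}: 1/2 true — not all ✓
  (2) {Q, W, B}: 1/3 true — not all ✓
  (3) {S, B, Q}: 1 true — exactly one ✓
  (4) {B, W}: 0/2 true — not all ✓
  (5) {W, Q, S}: 1 true — exactly one ✓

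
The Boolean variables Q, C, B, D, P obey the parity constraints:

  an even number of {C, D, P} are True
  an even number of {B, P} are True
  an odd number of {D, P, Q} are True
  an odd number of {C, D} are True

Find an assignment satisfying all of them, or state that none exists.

Q = True; C = False; B = True; D = True; P = True

{C, D, P}: 2 true → even ✓
{B, P}: 2 true → even ✓
{D, P, Q}: 3 true → odd ✓
{C, D}: 1 true → odd ✓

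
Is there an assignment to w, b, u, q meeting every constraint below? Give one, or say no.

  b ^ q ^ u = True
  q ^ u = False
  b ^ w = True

w: False; b: True; u: False; q: False

b ^ q ^ u = T ^ F ^ F = True ✓
q ^ u = F ^ F = False ✓
b ^ w = T ^ F = True ✓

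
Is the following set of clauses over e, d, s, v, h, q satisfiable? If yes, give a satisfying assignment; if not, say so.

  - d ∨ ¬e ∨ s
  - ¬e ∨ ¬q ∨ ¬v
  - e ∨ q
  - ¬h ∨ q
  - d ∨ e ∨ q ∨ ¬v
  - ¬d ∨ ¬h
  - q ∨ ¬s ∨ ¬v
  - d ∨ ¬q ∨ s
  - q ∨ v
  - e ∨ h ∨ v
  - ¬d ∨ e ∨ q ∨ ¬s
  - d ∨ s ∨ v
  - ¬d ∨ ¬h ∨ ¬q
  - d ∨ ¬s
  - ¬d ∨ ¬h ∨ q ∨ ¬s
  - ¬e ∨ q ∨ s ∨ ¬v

e=F, d=T, s=F, v=T, h=F, q=T

Set e = False.
  then (e ∨ q) forces q = True.
Try d = False:
  (d ∨ ¬q ∨ s) forces s = True.
  clause (d ∨ ¬s) is falsified — backtrack.
So d = True.
  then (¬d ∨ ¬h) forces h = False.
  then (e ∨ h ∨ v) forces v = True.
Set s = False.
All clauses satisfied.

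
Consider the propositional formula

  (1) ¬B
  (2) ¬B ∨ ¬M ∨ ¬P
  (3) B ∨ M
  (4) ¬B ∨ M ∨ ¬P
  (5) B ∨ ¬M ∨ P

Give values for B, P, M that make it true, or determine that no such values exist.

Unit clause (¬B) forces B = False.
In (B ∨ M) only M is left, so M = True.
In (B ∨ ¬M ∨ P) only P is left, so P = True.
Check each clause:
  (¬B): ¬B holds.
  (¬B ∨ ¬M ∨ ¬P): ¬B holds.
  (B ∨ M): M holds.
  (¬B ∨ M ∨ ¬P): ¬B holds.
  (B ∨ ¬M ∨ P): P holds.
All clauses satisfied.

B = False, P = True, M = True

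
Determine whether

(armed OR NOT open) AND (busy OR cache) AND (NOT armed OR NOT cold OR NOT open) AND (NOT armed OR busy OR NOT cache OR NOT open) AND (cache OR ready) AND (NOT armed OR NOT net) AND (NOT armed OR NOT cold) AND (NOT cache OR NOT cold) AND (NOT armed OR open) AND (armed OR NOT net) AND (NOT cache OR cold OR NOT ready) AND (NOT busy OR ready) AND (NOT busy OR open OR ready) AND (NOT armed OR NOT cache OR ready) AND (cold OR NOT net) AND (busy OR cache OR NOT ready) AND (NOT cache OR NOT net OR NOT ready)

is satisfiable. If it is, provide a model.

Set busy = True.
  then (NOT busy OR ready) forces ready = True.
Set cold = True.
  then (NOT armed OR NOT cold) forces armed = False.
  then (NOT cache OR NOT cold) forces cache = False.
  then (armed OR NOT net) forces net = False.
  then (armed OR NOT open) forces open = False.
All clauses satisfied.

busy = True, cold = True, armed = False, open = False, ready = True, cache = False, net = False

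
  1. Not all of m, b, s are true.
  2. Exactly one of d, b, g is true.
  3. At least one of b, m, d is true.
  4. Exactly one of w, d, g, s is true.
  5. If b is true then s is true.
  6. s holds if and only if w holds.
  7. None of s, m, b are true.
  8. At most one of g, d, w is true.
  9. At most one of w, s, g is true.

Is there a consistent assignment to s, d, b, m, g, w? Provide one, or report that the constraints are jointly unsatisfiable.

s=F; d=T; b=F; m=F; g=F; w=F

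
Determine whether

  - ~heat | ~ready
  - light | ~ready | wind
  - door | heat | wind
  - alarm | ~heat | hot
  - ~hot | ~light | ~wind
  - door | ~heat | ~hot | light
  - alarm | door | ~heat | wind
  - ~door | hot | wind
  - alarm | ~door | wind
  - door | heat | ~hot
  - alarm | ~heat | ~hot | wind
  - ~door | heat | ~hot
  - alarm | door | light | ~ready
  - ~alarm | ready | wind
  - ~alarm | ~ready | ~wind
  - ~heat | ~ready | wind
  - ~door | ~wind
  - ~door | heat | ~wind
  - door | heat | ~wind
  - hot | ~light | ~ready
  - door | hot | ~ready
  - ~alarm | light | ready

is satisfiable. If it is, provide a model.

Set ready = False.
Set hot = False.
Set light = True.
Try wind = False:
  (~door | hot | wind) forces door = False.
  (door | heat | wind) forces heat = True.
  (alarm | ~heat | hot) forces alarm = True.
  clause (~alarm | ready | wind) is falsified — backtrack.
So wind = True.
  then (~door | ~wind) forces door = False.
  then (door | heat | ~wind) forces heat = True.
  then (alarm | ~heat | hot) forces alarm = True.
All clauses satisfied.

ready: False; hot: False; light: True; wind: True; alarm: True; door: False; heat: True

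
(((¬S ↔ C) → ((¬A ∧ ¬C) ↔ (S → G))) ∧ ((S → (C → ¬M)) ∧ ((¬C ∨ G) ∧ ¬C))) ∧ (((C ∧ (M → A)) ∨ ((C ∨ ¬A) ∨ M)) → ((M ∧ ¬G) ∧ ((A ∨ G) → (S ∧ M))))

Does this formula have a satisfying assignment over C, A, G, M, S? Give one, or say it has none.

C=F, A=T, G=F, M=F, S=F

  ((¬S ↔ C) → ((¬A ∧ ¬C) ↔ (S → G))) ∧ ((S → (C → ¬M)) ∧ ((¬C ∨ G) ∧ ¬C)) = True
    (¬S ↔ C) → ((¬A ∧ ¬C) ↔ (S → G)) = True
      ¬S ↔ C = False
        ¬S = True
      (¬A ∧ ¬C) ↔ (S → G) = False
        ¬A ∧ ¬C = False
          ¬A = False
          ¬C = True
        S → G = True
    (S → (C → ¬M)) ∧ ((¬C ∨ G) ∧ ¬C) = True
      S → (C → ¬M) = True
        C → ¬M = True
          ¬M = True
      (¬C ∨ G) ∧ ¬C = True
        ¬C ∨ G = True
          ¬C = True
        ¬C = True
  ((C ∧ (M → A)) ∨ ((C ∨ ¬A) ∨ M)) → ((M ∧ ¬G) ∧ ((A ∨ G) → (S ∧ M))) = True
    (C ∧ (M → A)) ∨ ((C ∨ ¬A) ∨ M) = False
      C ∧ (M → A) = False
        M → A = True
      (C ∨ ¬A) ∨ M = False
        C ∨ ¬A = False
          ¬A = False
    (M ∧ ¬G) ∧ ((A ∨ G) → (S ∧ M)) = False
      M ∧ ¬G = False
        ¬G = True
      (A ∨ G) → (S ∧ M) = False
        A ∨ G = True
        S ∧ M = False
Both conjuncts True, so the formula holds.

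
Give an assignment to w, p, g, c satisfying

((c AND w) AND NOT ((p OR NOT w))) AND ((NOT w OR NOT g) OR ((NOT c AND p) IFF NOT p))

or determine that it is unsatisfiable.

w = True, p = False, g = False, c = True

  (c AND w) AND NOT ((p OR NOT w)) = True
    c AND w = True
    NOT ((p OR NOT w)) = True
      p OR NOT w = False
        NOT w = False
  (NOT w OR NOT g) OR ((NOT c AND p) IFF NOT p) = True
    NOT w OR NOT g = True
      NOT w = False
      NOT g = True
    (NOT c AND p) IFF NOT p = False
      NOT c AND p = False
        NOT c = False
      NOT p = True
Both conjuncts True, so the formula holds.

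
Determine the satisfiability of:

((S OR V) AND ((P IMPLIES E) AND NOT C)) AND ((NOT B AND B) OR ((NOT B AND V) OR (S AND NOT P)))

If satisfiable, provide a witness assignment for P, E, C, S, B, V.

P = False, E = True, C = False, S = True, B = True, V = True

  (S OR V) AND ((P IMPLIES E) AND NOT C) = True
    S OR V = True
    (P IMPLIES E) AND NOT C = True
      P IMPLIES E = True
      NOT C = True
  (NOT B AND B) OR ((NOT B AND V) OR (S AND NOT P)) = True
    NOT B AND B = False
      NOT B = False
    (NOT B AND V) OR (S AND NOT P) = True
      NOT B AND V = False
        NOT B = False
      S AND NOT P = True
        NOT P = True
Both conjuncts True, so the formula holds.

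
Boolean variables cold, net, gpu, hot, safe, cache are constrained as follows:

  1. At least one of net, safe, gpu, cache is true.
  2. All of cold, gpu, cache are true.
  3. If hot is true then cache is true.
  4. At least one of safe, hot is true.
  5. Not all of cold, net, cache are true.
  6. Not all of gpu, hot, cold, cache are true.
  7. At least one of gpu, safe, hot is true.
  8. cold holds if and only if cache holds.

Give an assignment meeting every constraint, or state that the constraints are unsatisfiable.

cold: True, net: False, gpu: True, hot: False, safe: True, cache: True

  (1) {net, safe, gpu, cache}: 3 true — at least one ✓
  (2) {cold, gpu, cache}: all 3 true ✓
  (3) hot=F ⇒ cache: vacuous ✓
  (4) {safe, hot}: 1 true — at least one ✓
  (5) {cold, net, cache}: 2/3 true — not all ✓
  (6) {gpu, hot, cold, cache}: 3/4 true — not all ✓
  (7) {gpu, safe, hot}: 2 true — at least one ✓
  (8) cold=T, cache=T — same ✓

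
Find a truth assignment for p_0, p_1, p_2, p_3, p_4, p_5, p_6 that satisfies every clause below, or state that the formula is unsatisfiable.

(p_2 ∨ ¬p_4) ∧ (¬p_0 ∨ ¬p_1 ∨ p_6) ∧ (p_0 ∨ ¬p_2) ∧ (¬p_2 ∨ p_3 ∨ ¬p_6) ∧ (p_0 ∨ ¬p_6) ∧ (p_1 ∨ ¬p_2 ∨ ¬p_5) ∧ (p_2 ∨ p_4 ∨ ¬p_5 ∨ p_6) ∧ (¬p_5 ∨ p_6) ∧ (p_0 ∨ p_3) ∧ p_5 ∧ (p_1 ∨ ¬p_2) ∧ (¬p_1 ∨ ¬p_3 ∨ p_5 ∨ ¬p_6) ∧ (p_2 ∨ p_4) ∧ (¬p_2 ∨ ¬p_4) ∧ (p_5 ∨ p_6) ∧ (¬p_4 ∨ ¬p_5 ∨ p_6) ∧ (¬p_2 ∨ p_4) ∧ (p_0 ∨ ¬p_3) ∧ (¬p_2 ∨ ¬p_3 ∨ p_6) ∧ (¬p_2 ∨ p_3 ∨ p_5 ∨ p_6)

Unsatisfiable

Case p_4 = True:
  (p_2 ∨ ¬p_4) forces p_2 = True.
  Clause (¬p_2 ∨ ¬p_4) is falsified — contradiction.
Case p_4 = False:
  (p_5) forces p_5 = True.
  (¬p_5 ∨ p_6) forces p_6 = True.
  (p_0 ∨ ¬p_6) forces p_0 = True.
  (p_2 ∨ p_4) forces p_2 = True.
  Clause (¬p_2 ∨ p_4) is falsified — contradiction.
Both cases fail, so the formula is unsatisfiable.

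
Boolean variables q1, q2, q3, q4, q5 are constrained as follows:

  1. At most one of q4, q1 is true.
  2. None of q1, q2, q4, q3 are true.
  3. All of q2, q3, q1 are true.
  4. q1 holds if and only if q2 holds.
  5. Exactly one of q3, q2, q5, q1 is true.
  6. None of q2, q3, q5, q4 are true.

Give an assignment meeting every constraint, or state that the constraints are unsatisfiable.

Case q1 = True:
  Constraint (2) is violated (q1=T) — contradiction.
Case q1 = False:
  Constraint (3) is violated (q1=F) — contradiction.
Both cases fail — unsatisfiable.

Unsatisfiable — no assignment works.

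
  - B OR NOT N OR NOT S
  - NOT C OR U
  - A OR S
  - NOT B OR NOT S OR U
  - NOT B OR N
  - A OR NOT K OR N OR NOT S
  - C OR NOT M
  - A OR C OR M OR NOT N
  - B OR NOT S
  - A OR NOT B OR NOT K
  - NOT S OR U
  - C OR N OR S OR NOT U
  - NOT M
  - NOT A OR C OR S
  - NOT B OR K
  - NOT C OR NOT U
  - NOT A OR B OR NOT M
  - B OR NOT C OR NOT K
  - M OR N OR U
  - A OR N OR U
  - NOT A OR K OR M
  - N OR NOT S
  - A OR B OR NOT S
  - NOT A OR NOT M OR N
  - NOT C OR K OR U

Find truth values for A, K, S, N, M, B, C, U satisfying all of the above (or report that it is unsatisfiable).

A = True, K = True, S = True, N = True, M = False, B = True, C = False, U = True

Unit clause (NOT M) forces M = False.
Set A = True.
  then (NOT A OR K OR M) forces K = True.
Try S = False:
  (NOT A OR C OR S) forces C = True.
  (NOT C OR U) forces U = True.
  clause (NOT C OR NOT U) is falsified — backtrack.
So S = True.
  then (B OR NOT S) forces B = True.
  then (NOT S OR U) forces U = True.
  then (NOT C OR NOT U) forces C = False.
  then (N OR NOT S) forces N = True.
All clauses satisfied.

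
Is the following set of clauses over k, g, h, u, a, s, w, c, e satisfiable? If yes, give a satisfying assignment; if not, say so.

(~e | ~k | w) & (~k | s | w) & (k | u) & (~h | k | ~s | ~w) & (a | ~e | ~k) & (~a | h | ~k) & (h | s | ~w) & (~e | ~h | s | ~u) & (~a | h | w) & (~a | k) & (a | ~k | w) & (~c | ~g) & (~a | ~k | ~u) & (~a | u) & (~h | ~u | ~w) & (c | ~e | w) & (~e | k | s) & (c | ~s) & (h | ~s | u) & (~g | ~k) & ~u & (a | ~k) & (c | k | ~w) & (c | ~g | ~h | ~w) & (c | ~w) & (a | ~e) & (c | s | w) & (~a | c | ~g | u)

No satisfying assignment exists.

Case u = True:
  Clause (~u) is falsified — contradiction.
Case u = False:
  (k | u) forces k = True.
  (~a | u) forces a = False.
  Clause (a | ~k) is falsified — contradiction.
Both cases fail, so the formula is unsatisfiable.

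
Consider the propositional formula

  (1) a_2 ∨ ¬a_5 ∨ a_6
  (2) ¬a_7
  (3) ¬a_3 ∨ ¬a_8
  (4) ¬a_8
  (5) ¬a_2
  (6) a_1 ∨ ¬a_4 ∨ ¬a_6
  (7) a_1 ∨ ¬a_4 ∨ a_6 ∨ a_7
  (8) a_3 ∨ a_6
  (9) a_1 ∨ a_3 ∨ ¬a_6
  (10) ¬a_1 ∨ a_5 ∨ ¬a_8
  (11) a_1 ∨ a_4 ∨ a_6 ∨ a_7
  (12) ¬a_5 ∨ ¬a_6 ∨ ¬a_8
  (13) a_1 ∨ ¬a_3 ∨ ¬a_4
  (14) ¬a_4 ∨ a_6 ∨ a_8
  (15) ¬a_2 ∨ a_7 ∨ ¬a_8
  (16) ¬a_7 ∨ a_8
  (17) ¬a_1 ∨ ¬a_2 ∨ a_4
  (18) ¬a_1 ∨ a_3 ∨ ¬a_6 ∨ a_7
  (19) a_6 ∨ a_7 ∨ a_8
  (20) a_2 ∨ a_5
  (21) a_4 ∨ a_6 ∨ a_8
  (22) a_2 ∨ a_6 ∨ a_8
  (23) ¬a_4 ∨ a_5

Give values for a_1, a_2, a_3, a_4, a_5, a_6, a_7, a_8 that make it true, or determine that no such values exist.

Unit clause (¬a_7) forces a_7 = False.
Unit clause (¬a_8) forces a_8 = False.
Unit clause (¬a_2) forces a_2 = False.
In (a_6 ∨ a_7 ∨ a_8) only a_6 is left, so a_6 = True.
In (a_2 ∨ a_5) only a_5 is left, so a_5 = True.
Set a_1 = True.
  then (¬a_1 ∨ a_3 ∨ ¬a_6 ∨ a_7) forces a_3 = True.
Set a_4 = False.
All clauses satisfied.

a_1 = True; a_2 = False; a_3 = True; a_4 = False; a_5 = True; a_6 = True; a_7 = False; a_8 = False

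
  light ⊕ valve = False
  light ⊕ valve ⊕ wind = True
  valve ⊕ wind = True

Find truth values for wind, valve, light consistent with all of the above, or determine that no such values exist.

wind = True, valve = False, light = False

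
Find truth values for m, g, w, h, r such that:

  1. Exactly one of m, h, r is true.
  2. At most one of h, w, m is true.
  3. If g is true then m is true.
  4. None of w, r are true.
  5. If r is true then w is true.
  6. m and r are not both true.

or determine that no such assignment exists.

m: True; g: False; w: False; h: False; r: False

  (1) {m, h, r}: 1 true — exactly one ✓
  (2) {h, w, m}: 1 true — at most one ✓
  (3) g=F ⇒ m: vacuous ✓
  (4) {w, r}: 0 true — none ✓
  (5) r=F ⇒ w: vacuous ✓
  (6) m=T, r=F — not both ✓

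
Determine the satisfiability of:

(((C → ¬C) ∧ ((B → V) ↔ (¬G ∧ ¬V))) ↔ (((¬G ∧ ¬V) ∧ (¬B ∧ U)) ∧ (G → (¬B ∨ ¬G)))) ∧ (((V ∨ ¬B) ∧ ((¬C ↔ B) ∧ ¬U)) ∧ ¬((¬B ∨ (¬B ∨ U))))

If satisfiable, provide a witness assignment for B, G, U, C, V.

B: True; G: False; U: False; C: False; V: True

  ((C → ¬C) ∧ ((B → V) ↔ (¬G ∧ ¬V))) ↔ (((¬G ∧ ¬V) ∧ (¬B ∧ U)) ∧ (G → (¬B ∨ ¬G))) = True
    (C → ¬C) ∧ ((B → V) ↔ (¬G ∧ ¬V)) = False
      C → ¬C = True
        ¬C = True
      (B → V) ↔ (¬G ∧ ¬V) = False
        B → V = True
        ¬G ∧ ¬V = False
          ¬G = True
          ¬V = False
    ((¬G ∧ ¬V) ∧ (¬B ∧ U)) ∧ (G → (¬B ∨ ¬G)) = False
      (¬G ∧ ¬V) ∧ (¬B ∧ U) = False
        ¬G ∧ ¬V = False
          ¬G = True
          ¬V = False
        ¬B ∧ U = False
          ¬B = False
      G → (¬B ∨ ¬G) = True
        ¬B ∨ ¬G = True
          ¬B = False
          ¬G = True
  ((V ∨ ¬B) ∧ ((¬C ↔ B) ∧ ¬U)) ∧ ¬((¬B ∨ (¬B ∨ U))) = True
    (V ∨ ¬B) ∧ ((¬C ↔ B) ∧ ¬U) = True
      V ∨ ¬B = True
        ¬B = False
      (¬C ↔ B) ∧ ¬U = True
        ¬C ↔ B = True
          ¬C = True
        ¬U = True
    ¬((¬B ∨ (¬B ∨ U))) = True
      ¬B ∨ (¬B ∨ U) = False
        ¬B = False
        ¬B ∨ U = False
          ¬B = False
Both conjuncts True, so the formula holds.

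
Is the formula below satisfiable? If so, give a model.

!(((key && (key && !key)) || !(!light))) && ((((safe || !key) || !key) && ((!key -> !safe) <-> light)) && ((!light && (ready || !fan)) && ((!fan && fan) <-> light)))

key = False, fan = True, safe = True, light = False, ready = True

  !(((key && (key && !key)) || !(!light))) = True
    (key && (key && !key)) || !(!light) = False
      key && (key && !key) = False
        key && !key = False
          !key = True
      !(!light) = False
        !light = True
  (((safe || !key) || !key) && ((!key -> !safe) <-> light)) && ((!light && (ready || !fan)) && ((!fan && fan) <-> light)) = True
    ((safe || !key) || !key) && ((!key -> !safe) <-> light) = True
      (safe || !key) || !key = True
        safe || !key = True
          !key = True
        !key = True
      (!key -> !safe) <-> light = True
        !key -> !safe = False
          !key = True
          !safe = False
    (!light && (ready || !fan)) && ((!fan && fan) <-> light) = True
      !light && (ready || !fan) = True
        !light = True
        ready || !fan = True
          !fan = False
      (!fan && fan) <-> light = True
        !fan && fan = False
          !fan = False
Both conjuncts True, so the formula holds.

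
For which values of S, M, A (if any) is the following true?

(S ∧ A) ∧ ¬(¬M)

S=T, M=T, A=T

  S ∧ A = True
  ¬(¬M) = True
    ¬M = False
Both conjuncts True, so the formula holds.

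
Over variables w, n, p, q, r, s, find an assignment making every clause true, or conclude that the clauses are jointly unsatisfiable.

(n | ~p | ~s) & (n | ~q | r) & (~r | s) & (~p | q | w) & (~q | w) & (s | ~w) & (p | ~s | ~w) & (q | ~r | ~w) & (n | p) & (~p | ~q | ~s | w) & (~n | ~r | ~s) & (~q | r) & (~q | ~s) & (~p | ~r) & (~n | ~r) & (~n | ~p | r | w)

w = False, n = True, p = False, q = False, r = False, s = True

Set w = False.
  then (~q | w) forces q = False.
  then (~p | q | w) forces p = False.
  then (n | p) forces n = True.
  then (~n | ~r) forces r = False.
Set s = True.
All clauses satisfied.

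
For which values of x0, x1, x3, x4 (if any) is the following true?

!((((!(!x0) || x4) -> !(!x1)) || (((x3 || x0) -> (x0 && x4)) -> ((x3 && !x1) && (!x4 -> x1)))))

x0 = True; x1 = False; x3 = False; x4 = True

  !((((!(!x0) || x4) -> !(!x1)) || (((x3 || x0) -> (x0 && x4)) -> ((x3 && !x1) && (!x4 -> x1))))) = True
    ((!(!x0) || x4) -> !(!x1)) || (((x3 || x0) -> (x0 && x4)) -> ((x3 && !x1) && (!x4 -> x1))) = False
      (!(!x0) || x4) -> !(!x1) = False
        !(!x0) || x4 = True
          !(!x0) = True
            !x0 = False
        !(!x1) = False
          !x1 = True
      ((x3 || x0) -> (x0 && x4)) -> ((x3 && !x1) && (!x4 -> x1)) = False
        (x3 || x0) -> (x0 && x4) = True
          x3 || x0 = True
          x0 && x4 = True
        (x3 && !x1) && (!x4 -> x1) = False
          x3 && !x1 = False
            !x1 = True
          !x4 -> x1 = True
            !x4 = False
The formula evaluates to True.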